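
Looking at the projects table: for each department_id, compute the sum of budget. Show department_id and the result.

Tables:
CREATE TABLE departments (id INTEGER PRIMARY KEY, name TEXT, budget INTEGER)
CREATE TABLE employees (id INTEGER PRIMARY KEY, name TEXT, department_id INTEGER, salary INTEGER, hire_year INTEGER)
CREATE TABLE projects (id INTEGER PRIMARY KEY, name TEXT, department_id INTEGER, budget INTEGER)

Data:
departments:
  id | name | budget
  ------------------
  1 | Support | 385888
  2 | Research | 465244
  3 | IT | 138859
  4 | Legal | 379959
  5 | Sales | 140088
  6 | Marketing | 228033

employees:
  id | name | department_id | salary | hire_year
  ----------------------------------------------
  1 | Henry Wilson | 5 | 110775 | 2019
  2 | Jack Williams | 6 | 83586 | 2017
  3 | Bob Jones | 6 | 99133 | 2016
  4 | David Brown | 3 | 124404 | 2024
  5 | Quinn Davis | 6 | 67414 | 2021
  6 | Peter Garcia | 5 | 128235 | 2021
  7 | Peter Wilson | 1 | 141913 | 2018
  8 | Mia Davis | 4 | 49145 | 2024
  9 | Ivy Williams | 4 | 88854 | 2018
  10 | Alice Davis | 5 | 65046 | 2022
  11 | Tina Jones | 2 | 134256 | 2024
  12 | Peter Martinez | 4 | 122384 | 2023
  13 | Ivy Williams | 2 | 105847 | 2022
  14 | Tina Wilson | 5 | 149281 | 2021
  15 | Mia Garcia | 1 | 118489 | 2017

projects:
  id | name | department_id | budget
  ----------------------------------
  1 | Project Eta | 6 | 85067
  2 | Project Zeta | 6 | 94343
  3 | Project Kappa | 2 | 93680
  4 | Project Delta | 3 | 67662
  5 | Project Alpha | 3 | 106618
SELECT department_id, SUM(budget) AS sum_budget FROM projects GROUP BY department_id

Execution result:
department_id | sum_budget
2 | 93680
3 | 174280
6 | 179410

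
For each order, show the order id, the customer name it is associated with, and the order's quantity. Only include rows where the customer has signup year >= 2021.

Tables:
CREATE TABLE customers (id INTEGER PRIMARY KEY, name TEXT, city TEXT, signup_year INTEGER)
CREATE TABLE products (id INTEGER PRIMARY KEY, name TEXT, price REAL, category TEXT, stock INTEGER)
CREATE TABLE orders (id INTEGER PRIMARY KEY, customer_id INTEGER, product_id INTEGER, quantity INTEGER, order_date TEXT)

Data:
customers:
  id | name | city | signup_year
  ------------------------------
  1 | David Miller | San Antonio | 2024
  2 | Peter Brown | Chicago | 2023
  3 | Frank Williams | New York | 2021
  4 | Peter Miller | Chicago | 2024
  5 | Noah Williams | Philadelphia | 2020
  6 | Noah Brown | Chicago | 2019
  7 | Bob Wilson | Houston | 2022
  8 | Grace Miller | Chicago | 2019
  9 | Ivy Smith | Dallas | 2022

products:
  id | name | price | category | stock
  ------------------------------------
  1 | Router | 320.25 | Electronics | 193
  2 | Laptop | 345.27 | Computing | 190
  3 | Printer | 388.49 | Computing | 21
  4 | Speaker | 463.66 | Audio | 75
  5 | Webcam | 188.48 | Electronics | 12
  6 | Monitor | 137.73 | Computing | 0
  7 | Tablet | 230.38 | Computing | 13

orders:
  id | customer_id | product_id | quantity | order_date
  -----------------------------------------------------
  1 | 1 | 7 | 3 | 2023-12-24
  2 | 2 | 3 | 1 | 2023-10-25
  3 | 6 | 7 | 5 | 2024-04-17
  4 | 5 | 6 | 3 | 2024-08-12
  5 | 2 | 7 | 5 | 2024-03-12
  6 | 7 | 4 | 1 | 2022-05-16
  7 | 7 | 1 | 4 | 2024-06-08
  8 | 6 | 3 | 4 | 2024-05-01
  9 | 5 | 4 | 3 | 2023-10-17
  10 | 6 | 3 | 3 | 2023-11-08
SELECT c.id, p.name AS customer, c.quantity FROM orders c JOIN customers p ON c.customer_id = p.id WHERE p.signup_year >= 2021

Execution result:
id | customer | quantity
1 | David Miller | 3
2 | Peter Brown | 1
5 | Peter Brown | 5
6 | Bob Wilson | 1
7 | Bob Wilson | 4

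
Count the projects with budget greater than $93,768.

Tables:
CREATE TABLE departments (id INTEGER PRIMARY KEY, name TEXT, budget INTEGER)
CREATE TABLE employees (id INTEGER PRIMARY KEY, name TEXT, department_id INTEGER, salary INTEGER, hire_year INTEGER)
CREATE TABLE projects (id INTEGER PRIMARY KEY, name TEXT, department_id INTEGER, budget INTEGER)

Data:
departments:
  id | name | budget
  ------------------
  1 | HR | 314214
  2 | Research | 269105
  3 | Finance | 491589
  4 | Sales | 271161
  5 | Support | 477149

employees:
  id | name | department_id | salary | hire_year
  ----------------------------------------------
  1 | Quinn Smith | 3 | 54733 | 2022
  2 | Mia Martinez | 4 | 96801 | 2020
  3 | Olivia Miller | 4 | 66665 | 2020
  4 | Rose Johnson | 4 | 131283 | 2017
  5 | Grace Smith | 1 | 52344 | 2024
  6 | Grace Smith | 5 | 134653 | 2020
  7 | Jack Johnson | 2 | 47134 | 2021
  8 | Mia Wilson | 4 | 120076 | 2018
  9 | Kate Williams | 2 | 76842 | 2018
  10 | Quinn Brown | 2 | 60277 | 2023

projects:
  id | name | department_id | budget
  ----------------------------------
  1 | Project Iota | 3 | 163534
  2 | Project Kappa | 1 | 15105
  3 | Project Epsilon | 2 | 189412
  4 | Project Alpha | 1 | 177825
SELECT COUNT(*) FROM projects WHERE budget > 93768

Execution result:
3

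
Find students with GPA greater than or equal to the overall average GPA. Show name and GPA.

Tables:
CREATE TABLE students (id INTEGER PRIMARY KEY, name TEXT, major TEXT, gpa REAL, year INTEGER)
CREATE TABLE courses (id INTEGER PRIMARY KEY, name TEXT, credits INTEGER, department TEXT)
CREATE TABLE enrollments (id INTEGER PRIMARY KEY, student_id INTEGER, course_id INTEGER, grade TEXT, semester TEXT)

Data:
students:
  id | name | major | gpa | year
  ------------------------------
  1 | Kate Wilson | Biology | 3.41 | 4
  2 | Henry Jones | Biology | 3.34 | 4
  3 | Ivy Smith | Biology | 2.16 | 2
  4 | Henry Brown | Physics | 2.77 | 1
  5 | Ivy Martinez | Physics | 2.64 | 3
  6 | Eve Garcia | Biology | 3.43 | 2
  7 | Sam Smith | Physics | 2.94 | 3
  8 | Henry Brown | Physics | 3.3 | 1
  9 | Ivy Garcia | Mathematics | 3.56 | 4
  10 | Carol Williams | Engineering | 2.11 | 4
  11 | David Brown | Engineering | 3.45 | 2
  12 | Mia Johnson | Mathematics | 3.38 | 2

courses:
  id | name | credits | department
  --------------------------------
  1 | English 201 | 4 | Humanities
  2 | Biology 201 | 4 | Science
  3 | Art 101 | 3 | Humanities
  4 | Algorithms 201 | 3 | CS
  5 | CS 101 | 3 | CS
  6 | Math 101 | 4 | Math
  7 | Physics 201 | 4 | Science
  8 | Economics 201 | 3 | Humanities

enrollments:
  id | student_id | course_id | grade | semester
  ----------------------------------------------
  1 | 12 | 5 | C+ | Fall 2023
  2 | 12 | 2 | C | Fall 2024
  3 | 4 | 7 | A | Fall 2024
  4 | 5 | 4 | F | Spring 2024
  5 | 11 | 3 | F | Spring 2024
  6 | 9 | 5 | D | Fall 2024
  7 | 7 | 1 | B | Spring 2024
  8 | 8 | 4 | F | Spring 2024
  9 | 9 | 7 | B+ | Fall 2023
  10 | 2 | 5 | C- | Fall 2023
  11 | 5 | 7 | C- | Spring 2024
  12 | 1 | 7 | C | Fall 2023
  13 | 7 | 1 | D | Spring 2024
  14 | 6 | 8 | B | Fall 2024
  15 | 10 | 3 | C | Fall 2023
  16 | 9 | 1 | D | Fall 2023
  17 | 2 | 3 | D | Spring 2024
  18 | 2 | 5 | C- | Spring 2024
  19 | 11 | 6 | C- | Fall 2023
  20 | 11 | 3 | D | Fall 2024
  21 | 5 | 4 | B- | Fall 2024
SELECT name, gpa FROM students WHERE gpa >= (SELECT AVG(gpa) FROM students)

Execution result:
name | gpa
Kate Wilson | 3.41
Henry Jones | 3.34
Eve Garcia | 3.43
Henry Brown | 3.30
Ivy Garcia | 3.56
David Brown | 3.45
Mia Johnson | 3.38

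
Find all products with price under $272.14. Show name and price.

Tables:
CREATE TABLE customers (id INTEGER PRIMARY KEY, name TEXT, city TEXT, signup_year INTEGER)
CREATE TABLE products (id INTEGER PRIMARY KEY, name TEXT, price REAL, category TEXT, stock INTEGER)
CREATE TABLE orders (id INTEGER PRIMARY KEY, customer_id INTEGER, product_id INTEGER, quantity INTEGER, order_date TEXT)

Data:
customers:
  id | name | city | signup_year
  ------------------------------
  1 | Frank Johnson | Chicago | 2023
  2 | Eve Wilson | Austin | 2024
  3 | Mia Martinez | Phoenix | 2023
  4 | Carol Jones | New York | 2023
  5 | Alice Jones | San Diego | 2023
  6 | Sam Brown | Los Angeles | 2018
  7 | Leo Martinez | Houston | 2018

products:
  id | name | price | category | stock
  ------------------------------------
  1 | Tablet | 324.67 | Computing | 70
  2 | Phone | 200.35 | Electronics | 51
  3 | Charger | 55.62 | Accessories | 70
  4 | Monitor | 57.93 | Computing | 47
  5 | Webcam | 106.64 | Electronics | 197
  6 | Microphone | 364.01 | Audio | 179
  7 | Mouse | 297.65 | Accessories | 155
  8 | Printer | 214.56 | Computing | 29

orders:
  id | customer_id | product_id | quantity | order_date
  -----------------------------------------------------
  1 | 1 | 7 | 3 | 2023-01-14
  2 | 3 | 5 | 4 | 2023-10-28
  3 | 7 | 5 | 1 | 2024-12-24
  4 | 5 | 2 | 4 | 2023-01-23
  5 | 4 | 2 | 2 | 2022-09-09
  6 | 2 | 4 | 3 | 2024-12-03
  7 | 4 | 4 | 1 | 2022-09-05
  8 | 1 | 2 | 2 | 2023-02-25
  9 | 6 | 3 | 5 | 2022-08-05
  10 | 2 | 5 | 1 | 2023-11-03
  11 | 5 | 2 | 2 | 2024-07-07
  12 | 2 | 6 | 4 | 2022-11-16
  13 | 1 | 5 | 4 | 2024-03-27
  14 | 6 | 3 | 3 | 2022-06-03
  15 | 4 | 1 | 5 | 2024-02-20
SELECT name, price FROM products WHERE price < 272.14

Execution result:
name | price
Phone | 200.35
Charger | 55.62
Monitor | 57.93
Webcam | 106.64
Printer | 214.56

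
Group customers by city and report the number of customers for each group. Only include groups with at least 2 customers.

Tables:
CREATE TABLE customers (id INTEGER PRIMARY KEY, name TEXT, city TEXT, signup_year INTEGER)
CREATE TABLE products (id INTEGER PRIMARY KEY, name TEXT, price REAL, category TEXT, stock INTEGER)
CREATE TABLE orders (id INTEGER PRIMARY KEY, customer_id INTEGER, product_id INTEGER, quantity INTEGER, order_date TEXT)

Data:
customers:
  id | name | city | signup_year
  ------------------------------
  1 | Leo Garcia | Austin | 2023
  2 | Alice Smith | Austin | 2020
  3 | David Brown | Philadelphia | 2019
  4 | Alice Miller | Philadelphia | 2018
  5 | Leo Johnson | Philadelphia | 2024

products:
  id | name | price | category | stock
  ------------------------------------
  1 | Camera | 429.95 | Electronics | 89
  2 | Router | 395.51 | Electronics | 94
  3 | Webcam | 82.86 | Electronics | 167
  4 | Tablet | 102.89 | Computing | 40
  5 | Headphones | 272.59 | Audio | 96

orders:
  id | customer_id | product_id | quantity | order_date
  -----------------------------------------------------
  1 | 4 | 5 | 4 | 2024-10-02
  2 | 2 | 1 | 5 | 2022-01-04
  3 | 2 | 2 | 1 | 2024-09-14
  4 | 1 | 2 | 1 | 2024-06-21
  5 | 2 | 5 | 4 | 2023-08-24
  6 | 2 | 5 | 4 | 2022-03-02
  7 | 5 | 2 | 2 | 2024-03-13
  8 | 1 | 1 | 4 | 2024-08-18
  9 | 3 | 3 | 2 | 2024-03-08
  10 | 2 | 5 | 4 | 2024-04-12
SELECT city, COUNT(*) AS n FROM customers GROUP BY city HAVING COUNT(*) >= 2

Execution result:
city | n
Austin | 2
Philadelphia | 3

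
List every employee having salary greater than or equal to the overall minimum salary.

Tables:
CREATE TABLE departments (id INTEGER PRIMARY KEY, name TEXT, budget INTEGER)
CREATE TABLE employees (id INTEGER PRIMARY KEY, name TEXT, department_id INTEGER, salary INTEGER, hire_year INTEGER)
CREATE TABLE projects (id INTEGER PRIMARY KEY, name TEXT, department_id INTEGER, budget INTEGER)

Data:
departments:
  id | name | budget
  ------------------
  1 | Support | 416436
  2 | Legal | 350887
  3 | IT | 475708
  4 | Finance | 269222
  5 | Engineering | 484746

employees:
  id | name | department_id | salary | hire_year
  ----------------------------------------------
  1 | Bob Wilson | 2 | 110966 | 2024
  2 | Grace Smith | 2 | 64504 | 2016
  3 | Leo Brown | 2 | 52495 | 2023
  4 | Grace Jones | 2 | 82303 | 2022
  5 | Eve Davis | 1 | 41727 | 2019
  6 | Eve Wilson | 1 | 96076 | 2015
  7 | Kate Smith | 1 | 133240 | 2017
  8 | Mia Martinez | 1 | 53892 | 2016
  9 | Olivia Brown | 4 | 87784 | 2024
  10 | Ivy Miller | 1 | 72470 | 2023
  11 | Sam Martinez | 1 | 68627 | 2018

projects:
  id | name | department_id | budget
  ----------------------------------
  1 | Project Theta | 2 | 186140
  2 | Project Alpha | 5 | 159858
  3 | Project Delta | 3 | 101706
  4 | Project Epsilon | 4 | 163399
SELECT name, salary FROM employees WHERE salary >= (SELECT MIN(salary) FROM employees)

Execution result:
name | salary
Bob Wilson | 110966
Grace Smith | 64504
Leo Brown | 52495
Grace Jones | 82303
Eve Davis | 41727
Eve Wilson | 96076
Kate Smith | 133240
Mia Martinez | 53892
Olivia Brown | 87784
Ivy Miller | 72470
Sam Martinez | 68627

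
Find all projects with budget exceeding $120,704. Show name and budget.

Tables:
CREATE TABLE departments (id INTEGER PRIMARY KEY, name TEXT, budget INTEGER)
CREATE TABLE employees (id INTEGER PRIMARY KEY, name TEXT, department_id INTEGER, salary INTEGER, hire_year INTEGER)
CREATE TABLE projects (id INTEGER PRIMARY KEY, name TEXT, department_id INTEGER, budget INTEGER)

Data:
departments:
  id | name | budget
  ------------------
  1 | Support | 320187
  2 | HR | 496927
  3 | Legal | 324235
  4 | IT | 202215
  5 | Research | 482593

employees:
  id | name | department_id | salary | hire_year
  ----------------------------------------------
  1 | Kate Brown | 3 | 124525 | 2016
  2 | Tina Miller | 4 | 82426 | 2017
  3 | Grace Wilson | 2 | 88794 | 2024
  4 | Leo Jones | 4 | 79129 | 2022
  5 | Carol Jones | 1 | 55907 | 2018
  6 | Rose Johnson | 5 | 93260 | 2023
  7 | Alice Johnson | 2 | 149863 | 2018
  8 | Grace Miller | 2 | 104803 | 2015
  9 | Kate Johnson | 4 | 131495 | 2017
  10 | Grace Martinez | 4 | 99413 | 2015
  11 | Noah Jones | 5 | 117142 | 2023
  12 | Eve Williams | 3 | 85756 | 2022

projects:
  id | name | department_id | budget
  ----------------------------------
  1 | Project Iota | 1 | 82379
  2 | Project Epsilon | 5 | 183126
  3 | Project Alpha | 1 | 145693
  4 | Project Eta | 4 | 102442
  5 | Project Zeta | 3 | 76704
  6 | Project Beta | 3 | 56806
SELECT name, budget FROM projects WHERE budget > 120704

Execution result:
name | budget
Project Epsilon | 183126
Project Alpha | 145693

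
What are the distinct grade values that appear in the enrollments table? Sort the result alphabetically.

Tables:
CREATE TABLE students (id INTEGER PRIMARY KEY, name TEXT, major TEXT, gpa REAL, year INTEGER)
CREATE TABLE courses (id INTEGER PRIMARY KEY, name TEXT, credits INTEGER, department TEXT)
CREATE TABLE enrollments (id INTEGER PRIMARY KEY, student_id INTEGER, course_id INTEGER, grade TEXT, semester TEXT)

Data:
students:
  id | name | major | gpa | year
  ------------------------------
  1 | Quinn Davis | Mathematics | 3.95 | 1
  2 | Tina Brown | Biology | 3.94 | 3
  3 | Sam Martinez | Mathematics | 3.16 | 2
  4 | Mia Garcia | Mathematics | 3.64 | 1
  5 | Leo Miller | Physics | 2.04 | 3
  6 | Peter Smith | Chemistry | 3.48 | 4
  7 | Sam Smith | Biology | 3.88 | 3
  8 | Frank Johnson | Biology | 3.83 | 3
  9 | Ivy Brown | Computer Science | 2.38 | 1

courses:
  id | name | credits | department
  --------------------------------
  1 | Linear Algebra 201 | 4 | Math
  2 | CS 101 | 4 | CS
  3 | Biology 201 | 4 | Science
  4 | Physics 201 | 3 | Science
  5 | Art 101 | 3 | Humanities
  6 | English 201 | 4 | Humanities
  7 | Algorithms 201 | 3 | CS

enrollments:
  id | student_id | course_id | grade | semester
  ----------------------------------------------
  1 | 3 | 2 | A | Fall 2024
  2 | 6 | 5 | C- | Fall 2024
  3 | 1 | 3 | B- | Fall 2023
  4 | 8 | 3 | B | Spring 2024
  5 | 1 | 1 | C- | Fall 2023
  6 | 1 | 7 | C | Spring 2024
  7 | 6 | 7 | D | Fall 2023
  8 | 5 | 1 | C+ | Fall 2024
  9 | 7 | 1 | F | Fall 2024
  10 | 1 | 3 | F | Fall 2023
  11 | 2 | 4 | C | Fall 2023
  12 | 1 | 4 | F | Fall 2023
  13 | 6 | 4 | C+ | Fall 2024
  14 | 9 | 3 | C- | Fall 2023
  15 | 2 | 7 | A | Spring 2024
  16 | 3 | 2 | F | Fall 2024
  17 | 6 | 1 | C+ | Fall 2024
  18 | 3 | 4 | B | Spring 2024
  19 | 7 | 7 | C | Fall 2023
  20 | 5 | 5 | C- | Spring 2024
SELECT DISTINCT grade FROM enrollments ORDER BY grade

Execution result:
grade
A
B
B-
C
C+
C-
D
F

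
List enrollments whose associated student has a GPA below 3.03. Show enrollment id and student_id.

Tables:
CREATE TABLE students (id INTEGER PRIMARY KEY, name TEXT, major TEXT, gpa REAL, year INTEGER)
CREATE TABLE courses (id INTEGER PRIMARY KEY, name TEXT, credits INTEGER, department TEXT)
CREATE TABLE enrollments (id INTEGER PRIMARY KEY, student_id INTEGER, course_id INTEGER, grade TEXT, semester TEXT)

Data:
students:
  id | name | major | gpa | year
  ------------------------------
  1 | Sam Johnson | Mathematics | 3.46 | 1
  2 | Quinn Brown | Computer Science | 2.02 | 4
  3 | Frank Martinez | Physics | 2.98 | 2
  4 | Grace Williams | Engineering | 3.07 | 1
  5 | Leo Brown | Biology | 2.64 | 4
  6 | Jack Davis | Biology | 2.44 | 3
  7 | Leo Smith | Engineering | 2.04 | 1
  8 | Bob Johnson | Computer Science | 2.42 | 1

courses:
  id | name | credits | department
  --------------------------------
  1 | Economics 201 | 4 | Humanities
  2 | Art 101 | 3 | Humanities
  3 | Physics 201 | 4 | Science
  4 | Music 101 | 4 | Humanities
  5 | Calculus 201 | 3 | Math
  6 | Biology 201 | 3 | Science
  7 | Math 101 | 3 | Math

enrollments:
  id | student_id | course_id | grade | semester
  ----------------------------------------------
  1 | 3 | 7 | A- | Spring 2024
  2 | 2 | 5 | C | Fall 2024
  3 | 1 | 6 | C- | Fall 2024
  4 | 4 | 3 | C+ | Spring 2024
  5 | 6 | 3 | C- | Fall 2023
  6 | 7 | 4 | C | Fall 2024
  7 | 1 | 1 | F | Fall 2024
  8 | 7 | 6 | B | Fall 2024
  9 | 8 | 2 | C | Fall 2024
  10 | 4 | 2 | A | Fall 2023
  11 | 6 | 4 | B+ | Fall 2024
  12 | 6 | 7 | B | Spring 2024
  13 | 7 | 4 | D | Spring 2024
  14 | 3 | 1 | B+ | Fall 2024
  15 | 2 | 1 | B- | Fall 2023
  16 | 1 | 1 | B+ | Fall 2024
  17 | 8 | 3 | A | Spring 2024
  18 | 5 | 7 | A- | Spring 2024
SELECT id, student_id FROM enrollments WHERE student_id IN (SELECT id FROM students WHERE gpa < 3.03)

Execution result:
id | student_id
1 | 3
2 | 2
5 | 6
6 | 7
8 | 7
9 | 8
11 | 6
12 | 6
13 | 7
14 | 3
15 | 2
17 | 8
18 | 5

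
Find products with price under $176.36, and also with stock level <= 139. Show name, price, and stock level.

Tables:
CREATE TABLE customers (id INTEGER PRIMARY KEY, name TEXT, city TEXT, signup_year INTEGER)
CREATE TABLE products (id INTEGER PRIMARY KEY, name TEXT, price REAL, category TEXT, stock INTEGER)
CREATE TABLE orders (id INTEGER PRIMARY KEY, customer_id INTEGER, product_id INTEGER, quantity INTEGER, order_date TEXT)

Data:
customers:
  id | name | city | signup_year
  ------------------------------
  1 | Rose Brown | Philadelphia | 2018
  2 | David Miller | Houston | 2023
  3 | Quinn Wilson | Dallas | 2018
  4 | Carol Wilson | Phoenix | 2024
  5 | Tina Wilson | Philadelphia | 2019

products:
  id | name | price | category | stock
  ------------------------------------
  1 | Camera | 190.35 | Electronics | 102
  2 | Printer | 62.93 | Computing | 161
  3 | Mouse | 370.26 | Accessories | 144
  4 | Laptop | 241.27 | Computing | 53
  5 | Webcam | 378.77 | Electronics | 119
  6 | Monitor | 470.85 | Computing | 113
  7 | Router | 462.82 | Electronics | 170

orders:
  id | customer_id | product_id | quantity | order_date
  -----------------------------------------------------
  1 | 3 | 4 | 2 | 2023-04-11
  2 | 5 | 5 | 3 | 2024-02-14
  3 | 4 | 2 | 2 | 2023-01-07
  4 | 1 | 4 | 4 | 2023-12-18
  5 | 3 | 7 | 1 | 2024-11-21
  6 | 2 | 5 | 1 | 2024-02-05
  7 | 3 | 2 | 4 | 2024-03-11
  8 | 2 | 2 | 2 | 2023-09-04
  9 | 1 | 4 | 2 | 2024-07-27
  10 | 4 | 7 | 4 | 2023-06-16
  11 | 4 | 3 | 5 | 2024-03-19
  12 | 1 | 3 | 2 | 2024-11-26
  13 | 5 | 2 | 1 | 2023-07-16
SELECT name, price, stock FROM products WHERE price < 176.36 AND stock <= 139

Execution result:
(no rows)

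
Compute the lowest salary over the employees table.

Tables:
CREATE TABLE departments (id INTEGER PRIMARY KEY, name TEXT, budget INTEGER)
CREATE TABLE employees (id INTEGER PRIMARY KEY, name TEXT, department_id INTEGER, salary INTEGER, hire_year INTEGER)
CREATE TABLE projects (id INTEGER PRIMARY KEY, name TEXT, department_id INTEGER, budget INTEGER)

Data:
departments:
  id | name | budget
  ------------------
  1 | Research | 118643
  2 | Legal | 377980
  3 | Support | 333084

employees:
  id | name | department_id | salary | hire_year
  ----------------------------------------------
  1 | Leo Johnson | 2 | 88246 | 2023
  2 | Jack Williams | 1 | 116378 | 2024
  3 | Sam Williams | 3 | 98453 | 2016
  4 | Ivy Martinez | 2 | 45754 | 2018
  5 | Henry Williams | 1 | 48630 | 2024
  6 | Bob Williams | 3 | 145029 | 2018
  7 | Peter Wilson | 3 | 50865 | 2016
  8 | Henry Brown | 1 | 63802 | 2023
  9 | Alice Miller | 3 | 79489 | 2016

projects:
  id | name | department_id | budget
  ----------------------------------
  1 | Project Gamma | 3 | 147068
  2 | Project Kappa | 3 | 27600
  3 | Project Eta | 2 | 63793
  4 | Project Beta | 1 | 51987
SELECT MIN(salary) FROM employees

Execution result:
45754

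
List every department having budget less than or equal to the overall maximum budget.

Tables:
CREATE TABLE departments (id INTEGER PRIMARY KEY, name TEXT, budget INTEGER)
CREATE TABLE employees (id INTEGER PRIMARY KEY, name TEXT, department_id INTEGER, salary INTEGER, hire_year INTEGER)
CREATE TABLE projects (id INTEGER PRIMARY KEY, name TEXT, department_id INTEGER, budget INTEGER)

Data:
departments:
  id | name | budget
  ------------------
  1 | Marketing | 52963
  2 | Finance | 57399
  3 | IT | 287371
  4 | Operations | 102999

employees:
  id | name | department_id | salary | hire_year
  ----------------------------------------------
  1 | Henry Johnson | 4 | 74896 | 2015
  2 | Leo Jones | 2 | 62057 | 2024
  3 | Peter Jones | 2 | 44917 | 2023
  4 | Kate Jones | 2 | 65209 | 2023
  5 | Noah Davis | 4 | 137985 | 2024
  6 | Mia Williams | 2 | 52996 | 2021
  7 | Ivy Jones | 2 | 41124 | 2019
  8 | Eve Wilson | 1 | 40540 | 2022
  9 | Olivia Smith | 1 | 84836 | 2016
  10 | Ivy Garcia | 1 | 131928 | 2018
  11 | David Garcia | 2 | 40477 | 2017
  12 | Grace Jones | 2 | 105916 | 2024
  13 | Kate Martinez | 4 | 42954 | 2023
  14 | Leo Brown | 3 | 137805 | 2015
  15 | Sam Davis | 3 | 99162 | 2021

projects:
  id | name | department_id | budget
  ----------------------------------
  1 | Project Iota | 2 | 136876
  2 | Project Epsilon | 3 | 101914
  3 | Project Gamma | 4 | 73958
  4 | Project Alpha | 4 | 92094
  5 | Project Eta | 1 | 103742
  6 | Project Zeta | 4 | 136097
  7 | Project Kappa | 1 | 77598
SELECT name, budget FROM departments WHERE budget <= (SELECT MAX(budget) FROM departments)

Execution result:
name | budget
Marketing | 52963
Finance | 57399
IT | 287371
Operations | 102999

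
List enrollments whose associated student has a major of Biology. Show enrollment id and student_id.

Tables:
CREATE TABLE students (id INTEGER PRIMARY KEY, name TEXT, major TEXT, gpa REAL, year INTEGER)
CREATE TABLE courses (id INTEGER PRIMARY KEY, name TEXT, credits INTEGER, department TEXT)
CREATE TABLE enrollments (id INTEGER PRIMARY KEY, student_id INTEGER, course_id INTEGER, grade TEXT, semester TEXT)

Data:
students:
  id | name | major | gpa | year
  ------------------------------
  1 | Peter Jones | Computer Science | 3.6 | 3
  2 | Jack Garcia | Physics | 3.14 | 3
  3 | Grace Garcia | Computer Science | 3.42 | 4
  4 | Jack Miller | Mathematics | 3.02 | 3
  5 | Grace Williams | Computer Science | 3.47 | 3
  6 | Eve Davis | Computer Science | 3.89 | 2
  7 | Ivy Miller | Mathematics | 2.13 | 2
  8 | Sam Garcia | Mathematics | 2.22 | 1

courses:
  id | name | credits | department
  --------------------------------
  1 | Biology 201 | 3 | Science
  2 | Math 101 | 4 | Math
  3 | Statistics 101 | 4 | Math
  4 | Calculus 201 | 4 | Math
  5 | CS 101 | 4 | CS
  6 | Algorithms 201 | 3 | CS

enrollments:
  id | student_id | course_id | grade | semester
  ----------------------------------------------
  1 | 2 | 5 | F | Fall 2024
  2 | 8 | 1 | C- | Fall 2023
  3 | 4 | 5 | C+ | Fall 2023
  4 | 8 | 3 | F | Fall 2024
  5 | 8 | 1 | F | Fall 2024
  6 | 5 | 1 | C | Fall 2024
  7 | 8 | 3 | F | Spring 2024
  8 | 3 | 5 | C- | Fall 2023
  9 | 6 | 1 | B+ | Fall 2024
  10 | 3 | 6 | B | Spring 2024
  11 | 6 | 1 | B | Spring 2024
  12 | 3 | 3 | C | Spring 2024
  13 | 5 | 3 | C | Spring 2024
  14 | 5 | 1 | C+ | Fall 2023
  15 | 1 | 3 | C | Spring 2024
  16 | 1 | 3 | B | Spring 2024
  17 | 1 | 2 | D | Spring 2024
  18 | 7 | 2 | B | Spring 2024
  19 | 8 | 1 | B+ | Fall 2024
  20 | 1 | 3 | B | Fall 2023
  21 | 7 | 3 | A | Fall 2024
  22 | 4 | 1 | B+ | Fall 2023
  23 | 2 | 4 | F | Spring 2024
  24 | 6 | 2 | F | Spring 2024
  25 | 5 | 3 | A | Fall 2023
SELECT id, student_id FROM enrollments WHERE student_id IN (SELECT id FROM students WHERE major = 'Biology')

Execution result:
(no rows)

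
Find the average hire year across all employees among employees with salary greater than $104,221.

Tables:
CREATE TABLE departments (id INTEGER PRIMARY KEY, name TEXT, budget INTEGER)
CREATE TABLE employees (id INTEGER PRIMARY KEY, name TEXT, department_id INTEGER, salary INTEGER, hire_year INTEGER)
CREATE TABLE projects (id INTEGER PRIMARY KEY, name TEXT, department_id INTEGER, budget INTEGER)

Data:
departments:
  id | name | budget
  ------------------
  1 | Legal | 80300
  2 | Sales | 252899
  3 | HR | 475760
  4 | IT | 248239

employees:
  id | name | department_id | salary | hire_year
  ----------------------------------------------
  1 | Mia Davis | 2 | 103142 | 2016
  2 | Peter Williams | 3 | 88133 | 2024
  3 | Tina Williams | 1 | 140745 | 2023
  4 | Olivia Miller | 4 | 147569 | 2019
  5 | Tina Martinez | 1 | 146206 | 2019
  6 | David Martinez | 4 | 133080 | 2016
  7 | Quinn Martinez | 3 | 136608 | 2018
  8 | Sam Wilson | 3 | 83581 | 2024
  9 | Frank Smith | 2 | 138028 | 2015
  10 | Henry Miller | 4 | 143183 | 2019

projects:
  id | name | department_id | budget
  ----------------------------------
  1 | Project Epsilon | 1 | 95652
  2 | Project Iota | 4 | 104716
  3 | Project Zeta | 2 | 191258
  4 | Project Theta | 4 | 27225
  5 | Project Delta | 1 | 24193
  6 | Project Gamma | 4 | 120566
SELECT AVG(hire_year) FROM employees WHERE salary > 104221

Execution result:
2018.43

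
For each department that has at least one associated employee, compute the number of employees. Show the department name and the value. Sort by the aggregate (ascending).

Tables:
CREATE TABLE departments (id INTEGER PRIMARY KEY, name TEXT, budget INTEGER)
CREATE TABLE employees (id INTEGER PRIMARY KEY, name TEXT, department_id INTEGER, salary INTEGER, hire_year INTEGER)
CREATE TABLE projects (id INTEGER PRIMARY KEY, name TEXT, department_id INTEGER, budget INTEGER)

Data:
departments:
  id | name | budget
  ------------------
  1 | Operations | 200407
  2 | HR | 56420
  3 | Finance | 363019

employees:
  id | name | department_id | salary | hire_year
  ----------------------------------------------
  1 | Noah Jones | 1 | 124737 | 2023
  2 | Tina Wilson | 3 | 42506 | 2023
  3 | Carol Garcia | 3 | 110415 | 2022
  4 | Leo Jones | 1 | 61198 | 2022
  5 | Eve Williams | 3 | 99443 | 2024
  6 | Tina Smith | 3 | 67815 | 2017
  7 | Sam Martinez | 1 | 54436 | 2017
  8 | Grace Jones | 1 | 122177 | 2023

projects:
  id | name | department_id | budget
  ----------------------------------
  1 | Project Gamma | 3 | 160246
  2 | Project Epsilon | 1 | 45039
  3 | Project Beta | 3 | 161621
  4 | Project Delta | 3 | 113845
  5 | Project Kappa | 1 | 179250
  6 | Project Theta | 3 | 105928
SELECT p.name, COUNT(*) AS n FROM employees c JOIN departments p ON c.department_id = p.id GROUP BY p.id, p.name ORDER BY n ASC

Execution result:
name | n
Operations | 4
Finance | 4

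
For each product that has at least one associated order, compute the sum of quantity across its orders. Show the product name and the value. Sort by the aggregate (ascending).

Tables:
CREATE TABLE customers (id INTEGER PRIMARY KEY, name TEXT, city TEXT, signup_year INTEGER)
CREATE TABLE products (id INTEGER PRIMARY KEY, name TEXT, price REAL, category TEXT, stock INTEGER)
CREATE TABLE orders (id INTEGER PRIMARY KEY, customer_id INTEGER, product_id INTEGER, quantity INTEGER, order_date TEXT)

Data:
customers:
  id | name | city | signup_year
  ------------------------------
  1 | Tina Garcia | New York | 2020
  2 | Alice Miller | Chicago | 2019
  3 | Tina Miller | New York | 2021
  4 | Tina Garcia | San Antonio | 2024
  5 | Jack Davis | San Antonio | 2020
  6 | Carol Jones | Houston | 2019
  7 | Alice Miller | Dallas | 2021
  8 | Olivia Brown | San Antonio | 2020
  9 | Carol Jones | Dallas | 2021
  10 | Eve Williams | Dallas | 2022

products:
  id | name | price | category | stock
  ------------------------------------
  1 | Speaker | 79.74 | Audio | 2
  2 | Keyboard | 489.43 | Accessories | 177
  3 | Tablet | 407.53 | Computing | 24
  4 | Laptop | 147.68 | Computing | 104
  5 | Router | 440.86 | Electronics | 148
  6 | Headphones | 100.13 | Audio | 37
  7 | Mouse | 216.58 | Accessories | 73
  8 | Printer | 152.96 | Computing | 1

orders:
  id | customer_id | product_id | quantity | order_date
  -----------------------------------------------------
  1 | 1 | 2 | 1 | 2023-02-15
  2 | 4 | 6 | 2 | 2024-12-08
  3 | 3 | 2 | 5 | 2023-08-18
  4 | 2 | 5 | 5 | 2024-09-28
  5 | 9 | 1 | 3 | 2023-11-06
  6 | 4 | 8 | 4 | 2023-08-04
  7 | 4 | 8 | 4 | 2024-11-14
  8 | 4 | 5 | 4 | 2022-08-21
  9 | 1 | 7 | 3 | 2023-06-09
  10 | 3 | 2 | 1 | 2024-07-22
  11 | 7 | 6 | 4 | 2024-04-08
SELECT p.name, SUM(c.quantity) AS sum_quantity FROM orders c JOIN products p ON c.product_id = p.id GROUP BY p.id, p.name ORDER BY sum_quantity ASC

Execution result:
name | sum_quantity
Speaker | 3
Mouse | 3
Headphones | 6
Keyboard | 7
Printer | 8
Router | 9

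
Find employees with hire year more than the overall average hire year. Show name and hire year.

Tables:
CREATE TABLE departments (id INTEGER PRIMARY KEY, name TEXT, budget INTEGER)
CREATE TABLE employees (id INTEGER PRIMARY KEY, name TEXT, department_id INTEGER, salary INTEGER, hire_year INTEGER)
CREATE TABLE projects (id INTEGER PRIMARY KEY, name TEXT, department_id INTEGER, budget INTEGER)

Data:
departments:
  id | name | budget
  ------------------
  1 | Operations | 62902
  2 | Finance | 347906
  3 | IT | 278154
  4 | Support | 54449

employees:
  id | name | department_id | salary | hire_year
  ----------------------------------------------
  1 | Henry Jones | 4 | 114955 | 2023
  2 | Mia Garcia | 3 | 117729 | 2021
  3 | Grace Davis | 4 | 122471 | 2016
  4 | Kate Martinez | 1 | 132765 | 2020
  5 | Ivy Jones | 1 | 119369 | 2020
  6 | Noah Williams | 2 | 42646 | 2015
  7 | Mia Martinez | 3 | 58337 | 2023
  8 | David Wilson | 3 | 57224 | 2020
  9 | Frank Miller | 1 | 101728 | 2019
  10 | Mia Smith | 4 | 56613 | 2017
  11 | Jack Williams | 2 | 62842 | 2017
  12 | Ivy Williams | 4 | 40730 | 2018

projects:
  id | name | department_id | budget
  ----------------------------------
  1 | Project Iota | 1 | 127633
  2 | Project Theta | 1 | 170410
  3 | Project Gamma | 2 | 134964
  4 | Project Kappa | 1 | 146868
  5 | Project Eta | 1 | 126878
SELECT name, hire_year FROM employees WHERE hire_year > (SELECT AVG(hire_year) FROM employees)

Execution result:
name | hire_year
Henry Jones | 2023
Mia Garcia | 2021
Kate Martinez | 2020
Ivy Jones | 2020
Mia Martinez | 2023
David Wilson | 2020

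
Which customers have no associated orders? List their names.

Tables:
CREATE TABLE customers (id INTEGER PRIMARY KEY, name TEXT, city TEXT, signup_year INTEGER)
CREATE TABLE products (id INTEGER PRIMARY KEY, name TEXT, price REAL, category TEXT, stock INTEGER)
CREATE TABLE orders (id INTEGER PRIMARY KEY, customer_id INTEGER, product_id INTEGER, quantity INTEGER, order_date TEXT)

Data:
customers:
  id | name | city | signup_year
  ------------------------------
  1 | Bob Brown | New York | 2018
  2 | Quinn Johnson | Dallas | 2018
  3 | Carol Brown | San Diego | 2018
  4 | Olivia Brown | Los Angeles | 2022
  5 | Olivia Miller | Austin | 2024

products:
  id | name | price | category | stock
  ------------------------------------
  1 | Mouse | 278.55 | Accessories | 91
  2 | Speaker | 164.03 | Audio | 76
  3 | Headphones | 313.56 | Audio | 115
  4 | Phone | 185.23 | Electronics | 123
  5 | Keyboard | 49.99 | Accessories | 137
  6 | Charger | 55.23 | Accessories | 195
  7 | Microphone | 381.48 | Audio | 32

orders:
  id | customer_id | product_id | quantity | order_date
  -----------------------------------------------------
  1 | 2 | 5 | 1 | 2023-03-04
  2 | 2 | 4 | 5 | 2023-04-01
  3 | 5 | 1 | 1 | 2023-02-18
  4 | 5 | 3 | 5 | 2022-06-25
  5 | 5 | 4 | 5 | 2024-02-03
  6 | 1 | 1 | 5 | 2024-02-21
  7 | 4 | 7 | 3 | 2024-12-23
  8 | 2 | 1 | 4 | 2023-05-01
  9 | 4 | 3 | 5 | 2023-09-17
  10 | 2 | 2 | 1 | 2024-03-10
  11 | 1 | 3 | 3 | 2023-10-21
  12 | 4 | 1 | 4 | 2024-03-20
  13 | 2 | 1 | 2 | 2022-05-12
SELECT p.name FROM customers p LEFT JOIN orders c ON c.customer_id = p.id WHERE c.id IS NULL

Execution result:
Carol Brown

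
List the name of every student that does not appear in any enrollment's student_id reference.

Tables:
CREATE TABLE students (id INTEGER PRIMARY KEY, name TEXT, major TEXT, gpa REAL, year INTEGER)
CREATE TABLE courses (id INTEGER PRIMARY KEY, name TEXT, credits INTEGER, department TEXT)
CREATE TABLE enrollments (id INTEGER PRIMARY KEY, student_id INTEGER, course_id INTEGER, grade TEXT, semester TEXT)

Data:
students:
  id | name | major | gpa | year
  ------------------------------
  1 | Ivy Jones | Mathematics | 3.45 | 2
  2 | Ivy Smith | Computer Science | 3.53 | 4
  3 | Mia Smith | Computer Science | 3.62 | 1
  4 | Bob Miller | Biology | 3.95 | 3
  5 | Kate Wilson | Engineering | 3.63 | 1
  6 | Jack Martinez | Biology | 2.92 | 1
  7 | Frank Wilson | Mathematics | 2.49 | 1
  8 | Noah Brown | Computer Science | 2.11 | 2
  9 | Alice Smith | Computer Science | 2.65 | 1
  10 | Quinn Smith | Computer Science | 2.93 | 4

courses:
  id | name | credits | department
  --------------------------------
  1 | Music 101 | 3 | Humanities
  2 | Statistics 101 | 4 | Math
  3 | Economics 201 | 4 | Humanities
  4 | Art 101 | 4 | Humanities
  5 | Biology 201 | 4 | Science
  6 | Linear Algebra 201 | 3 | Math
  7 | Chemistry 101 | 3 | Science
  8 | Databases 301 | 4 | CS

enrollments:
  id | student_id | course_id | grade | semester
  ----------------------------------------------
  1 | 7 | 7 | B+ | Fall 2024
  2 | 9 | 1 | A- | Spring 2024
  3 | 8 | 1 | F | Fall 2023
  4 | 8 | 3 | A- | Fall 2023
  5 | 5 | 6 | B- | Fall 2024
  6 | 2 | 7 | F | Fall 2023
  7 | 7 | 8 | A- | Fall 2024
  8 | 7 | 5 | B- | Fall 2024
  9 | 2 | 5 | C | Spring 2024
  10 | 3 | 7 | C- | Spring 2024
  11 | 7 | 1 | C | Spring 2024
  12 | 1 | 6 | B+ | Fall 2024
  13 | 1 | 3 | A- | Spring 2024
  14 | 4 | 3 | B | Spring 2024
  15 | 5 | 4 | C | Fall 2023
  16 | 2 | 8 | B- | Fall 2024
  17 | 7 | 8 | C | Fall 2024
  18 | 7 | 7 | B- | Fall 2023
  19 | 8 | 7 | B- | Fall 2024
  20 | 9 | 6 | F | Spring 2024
SELECT p.name FROM students p LEFT JOIN enrollments c ON c.student_id = p.id WHERE c.id IS NULL

Execution result:
name
Jack Martinez
Quinn Smith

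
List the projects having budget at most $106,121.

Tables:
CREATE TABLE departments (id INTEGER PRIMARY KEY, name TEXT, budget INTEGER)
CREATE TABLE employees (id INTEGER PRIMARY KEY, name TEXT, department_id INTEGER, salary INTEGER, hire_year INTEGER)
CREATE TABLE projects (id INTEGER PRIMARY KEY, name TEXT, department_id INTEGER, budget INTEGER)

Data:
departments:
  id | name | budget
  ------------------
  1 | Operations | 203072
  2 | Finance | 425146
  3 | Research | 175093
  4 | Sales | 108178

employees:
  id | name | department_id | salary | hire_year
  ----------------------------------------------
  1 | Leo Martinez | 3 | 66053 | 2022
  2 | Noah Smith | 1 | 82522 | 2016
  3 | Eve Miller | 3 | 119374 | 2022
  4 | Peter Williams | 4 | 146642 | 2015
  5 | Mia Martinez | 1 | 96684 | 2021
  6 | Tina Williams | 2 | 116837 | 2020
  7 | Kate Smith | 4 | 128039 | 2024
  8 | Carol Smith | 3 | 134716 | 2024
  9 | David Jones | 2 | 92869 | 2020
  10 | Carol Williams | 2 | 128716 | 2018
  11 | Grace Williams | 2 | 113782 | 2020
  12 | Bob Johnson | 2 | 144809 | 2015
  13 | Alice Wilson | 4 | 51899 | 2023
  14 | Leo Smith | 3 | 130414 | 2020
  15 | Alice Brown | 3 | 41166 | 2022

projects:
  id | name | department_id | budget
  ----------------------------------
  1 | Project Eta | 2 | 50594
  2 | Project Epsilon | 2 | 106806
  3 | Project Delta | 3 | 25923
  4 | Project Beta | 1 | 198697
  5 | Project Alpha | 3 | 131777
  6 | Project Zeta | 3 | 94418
SELECT name, budget FROM projects WHERE budget <= 106121

Execution result:
name | budget
Project Eta | 50594
Project Delta | 25923
Project Zeta | 94418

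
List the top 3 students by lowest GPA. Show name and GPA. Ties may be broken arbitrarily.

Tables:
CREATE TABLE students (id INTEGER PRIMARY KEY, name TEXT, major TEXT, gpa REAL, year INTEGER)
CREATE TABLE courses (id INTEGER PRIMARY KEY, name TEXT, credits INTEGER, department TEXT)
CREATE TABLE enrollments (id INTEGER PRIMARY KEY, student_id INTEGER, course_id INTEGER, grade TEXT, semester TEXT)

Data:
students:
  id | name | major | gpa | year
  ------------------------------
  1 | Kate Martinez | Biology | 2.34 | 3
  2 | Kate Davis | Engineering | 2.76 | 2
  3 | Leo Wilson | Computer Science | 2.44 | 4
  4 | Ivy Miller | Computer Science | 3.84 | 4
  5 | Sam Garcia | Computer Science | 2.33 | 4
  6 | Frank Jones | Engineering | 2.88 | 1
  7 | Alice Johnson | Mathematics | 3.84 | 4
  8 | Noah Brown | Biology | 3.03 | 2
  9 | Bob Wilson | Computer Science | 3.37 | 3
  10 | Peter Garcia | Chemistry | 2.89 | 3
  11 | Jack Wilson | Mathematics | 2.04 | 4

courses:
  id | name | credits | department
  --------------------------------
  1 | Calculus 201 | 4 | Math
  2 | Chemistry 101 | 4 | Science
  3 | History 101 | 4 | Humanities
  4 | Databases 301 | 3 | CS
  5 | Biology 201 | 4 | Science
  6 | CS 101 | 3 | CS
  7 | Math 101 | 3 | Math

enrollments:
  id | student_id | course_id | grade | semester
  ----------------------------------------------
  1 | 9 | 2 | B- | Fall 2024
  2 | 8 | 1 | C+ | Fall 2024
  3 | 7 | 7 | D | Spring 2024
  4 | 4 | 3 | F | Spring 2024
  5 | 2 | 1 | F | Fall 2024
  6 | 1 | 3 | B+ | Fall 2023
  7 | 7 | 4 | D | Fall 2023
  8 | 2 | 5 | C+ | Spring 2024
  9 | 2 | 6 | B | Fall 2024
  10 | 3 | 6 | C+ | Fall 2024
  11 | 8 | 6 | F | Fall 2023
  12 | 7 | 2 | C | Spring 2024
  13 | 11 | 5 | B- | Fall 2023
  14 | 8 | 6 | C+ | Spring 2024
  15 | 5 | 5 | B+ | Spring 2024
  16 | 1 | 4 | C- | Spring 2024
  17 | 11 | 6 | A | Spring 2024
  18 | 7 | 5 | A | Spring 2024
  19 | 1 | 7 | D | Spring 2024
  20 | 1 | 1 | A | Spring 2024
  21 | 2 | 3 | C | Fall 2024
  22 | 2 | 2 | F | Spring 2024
SELECT name, gpa FROM students ORDER BY gpa ASC LIMIT 3

Execution result:
name | gpa
Jack Wilson | 2.04
Sam Garcia | 2.33
Kate Martinez | 2.34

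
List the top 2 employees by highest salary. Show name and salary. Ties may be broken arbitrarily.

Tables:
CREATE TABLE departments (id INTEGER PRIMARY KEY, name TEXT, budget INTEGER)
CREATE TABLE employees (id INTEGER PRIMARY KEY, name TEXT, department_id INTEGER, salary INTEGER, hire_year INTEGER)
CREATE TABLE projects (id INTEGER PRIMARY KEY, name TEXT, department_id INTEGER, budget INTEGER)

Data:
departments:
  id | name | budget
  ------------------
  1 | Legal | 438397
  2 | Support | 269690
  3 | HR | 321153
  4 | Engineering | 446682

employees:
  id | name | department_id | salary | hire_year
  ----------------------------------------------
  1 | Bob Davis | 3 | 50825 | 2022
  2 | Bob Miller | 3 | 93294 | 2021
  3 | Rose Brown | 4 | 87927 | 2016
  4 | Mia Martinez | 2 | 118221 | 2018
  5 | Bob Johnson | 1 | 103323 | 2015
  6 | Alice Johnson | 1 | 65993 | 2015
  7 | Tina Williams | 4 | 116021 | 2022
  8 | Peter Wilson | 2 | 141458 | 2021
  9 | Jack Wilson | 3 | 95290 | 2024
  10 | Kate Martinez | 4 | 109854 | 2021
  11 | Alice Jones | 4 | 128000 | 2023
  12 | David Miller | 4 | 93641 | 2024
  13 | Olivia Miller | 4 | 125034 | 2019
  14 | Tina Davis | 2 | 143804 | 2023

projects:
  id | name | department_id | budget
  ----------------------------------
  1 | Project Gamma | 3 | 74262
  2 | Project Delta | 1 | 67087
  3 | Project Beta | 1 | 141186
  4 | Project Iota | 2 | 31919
SELECT name, salary FROM employees ORDER BY salary DESC LIMIT 2

Execution result:
name | salary
Tina Davis | 143804
Peter Wilson | 141458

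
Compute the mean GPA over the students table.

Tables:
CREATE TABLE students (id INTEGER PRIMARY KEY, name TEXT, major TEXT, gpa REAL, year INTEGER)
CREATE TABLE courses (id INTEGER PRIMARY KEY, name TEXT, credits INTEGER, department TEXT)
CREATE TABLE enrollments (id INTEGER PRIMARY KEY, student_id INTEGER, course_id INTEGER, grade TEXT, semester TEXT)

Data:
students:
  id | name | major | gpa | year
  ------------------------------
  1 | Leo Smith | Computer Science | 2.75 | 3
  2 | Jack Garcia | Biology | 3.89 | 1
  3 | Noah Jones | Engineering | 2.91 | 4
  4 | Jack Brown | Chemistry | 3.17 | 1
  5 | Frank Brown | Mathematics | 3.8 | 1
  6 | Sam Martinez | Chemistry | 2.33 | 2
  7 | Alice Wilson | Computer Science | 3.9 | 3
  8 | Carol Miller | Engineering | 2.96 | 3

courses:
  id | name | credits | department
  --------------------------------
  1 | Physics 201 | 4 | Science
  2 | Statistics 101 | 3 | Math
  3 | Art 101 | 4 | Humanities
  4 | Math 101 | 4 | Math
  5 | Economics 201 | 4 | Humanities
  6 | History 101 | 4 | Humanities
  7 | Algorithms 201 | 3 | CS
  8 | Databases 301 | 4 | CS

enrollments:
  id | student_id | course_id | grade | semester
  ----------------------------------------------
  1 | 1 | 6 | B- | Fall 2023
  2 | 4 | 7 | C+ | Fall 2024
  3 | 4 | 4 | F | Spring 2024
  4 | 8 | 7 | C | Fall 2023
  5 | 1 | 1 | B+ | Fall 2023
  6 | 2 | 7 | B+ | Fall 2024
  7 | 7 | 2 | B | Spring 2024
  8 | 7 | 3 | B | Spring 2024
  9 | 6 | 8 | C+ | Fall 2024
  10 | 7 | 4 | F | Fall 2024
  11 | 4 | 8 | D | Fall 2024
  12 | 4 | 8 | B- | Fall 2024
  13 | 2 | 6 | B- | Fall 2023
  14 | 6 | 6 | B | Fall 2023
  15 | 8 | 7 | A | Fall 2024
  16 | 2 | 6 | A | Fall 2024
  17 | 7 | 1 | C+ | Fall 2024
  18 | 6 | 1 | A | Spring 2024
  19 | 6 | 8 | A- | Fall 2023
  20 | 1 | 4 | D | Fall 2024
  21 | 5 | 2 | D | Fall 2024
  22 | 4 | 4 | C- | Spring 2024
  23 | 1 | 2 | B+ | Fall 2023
SELECT AVG(gpa) FROM students

Execution result:
3.21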